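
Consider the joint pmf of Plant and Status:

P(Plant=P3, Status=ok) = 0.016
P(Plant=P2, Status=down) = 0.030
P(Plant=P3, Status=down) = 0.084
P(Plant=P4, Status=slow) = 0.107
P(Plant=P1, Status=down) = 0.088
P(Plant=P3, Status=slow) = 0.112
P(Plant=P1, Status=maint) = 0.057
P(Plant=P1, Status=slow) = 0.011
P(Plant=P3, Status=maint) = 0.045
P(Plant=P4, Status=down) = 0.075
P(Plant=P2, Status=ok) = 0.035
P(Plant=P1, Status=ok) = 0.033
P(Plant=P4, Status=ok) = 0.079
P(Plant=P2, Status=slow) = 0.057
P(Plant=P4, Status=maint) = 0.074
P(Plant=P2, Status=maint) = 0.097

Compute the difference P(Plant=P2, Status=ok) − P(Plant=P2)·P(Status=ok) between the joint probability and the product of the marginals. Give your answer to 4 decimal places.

-0.0007

P(Plant=P2) = 0.035 + 0.057 + 0.030 + 0.097 = 0.219.
P(Status=ok) = 0.033 + 0.035 + 0.016 + 0.079 = 0.163.
P(Plant=P2, Status=ok) − P(Plant=P2)P(Status=ok) = 0.035 − 0.219×0.163 = -0.0007.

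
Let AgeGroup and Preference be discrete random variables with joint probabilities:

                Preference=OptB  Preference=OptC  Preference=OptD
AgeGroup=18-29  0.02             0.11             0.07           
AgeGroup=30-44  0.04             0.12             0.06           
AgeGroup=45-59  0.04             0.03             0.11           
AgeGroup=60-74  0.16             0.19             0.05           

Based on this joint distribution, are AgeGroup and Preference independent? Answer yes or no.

P(AgeGroup=60-74) = 0.40 and P(Preference=OptD) = 0.29, so their product is 0.1160, but P(AgeGroup=60-74, Preference=OptD) = 0.05. Since these differ, AgeGroup and Preference are not independent.

no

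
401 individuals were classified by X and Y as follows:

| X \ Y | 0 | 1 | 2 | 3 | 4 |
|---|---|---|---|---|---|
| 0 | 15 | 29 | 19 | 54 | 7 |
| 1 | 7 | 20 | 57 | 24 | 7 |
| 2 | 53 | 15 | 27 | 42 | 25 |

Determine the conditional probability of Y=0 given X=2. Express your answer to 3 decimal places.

0.327

Total with X=2: 53 + 15 + 27 + 42 + 25 = 162.
P(Y=0 | X=2) = 53/162 = 0.327.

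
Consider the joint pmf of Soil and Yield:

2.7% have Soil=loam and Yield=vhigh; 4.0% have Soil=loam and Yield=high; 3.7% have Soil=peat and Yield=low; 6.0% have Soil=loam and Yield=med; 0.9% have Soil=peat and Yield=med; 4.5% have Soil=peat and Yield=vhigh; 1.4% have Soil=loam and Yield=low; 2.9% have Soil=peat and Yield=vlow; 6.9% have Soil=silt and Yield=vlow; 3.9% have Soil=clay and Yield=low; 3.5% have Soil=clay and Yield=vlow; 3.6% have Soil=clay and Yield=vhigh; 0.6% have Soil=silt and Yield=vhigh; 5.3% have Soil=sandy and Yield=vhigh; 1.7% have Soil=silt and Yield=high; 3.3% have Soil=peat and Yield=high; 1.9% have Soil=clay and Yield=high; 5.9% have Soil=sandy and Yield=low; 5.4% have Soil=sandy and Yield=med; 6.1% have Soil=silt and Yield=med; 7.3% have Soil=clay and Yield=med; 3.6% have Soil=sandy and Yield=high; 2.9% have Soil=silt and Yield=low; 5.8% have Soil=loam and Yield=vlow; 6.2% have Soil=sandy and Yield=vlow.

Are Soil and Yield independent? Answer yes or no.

P(Soil=peat) = 0.153 and P(Yield=med) = 0.257, so their product is 0.03932, but P(Soil=peat, Yield=med) = 0.009. Since these differ, Soil and Yield are not independent.

no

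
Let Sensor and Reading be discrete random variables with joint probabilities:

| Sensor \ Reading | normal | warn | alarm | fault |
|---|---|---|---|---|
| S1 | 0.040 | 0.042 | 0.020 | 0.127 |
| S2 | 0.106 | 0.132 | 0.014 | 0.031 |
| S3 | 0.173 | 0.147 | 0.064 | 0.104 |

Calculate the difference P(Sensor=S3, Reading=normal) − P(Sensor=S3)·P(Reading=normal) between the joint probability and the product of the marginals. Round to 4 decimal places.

0.0173

P(Sensor=S3) = 0.173 + 0.147 + 0.064 + 0.104 = 0.488.
P(Reading=normal) = 0.040 + 0.106 + 0.173 = 0.319.
P(Sensor=S3, Reading=normal) − P(Sensor=S3)P(Reading=normal) = 0.173 − 0.488×0.319 = 0.0173.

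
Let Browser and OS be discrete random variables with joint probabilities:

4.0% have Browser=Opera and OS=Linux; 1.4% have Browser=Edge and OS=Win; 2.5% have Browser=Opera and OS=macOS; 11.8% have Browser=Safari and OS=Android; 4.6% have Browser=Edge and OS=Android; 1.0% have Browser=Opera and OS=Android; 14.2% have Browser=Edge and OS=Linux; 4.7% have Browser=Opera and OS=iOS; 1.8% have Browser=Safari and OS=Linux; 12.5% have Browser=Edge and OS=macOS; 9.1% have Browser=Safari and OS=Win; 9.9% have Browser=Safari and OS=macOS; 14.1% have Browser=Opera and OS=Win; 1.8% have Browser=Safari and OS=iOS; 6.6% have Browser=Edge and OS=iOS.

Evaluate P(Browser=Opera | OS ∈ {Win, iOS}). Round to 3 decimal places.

0.499

P(OS=Win) = 0.091 + 0.014 + 0.141 = 0.246.
P(OS=iOS) = 0.018 + 0.066 + 0.047 = 0.131.
P(OS ∈ {Win, iOS}) = 0.246 + 0.131 = 0.377; P(Browser=Opera, OS ∈ {Win, iOS}) = 0.141 + 0.047 = 0.188.
P(Browser=Opera | OS ∈ {Win, iOS}) = 0.188/0.377 = 0.499.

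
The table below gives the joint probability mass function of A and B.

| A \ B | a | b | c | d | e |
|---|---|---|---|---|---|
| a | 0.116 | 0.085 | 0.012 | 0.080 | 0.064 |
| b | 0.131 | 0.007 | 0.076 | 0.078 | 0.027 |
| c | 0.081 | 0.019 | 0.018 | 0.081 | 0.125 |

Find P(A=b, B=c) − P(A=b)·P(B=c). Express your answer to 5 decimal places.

0.04219

P(A=b) = 0.131 + 0.007 + 0.076 + 0.078 + 0.027 = 0.319.
P(B=c) = 0.012 + 0.076 + 0.018 = 0.106.
P(A=b, B=c) − P(A=b)P(B=c) = 0.076 − 0.319×0.106 = 0.04219.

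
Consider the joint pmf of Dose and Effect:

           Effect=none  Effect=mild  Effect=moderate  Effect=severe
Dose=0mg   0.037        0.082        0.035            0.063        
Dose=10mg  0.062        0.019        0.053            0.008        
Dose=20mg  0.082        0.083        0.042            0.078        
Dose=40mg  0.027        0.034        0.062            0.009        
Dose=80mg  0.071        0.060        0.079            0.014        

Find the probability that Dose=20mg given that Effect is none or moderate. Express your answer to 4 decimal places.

0.2255

P(Effect=none) = 0.037 + 0.062 + 0.082 + 0.027 + 0.071 = 0.279.
P(Effect=moderate) = 0.035 + 0.053 + 0.042 + 0.062 + 0.079 = 0.271.
P(Effect ∈ {none, moderate}) = 0.279 + 0.271 = 0.550; P(Dose=20mg, Effect ∈ {none, moderate}) = 0.082 + 0.042 = 0.124.
P(Dose=20mg | Effect ∈ {none, moderate}) = 0.124/0.550 = 0.2255.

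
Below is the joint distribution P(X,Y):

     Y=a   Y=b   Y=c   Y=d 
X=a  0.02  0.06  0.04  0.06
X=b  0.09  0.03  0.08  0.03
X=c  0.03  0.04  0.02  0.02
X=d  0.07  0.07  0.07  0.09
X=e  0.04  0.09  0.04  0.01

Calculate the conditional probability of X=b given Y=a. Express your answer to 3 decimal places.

0.360

P(Y=a) = 0.02 + 0.09 + 0.03 + 0.07 + 0.04 = 0.25.
P(X=b | Y=a) = 0.09/0.25 = 0.360.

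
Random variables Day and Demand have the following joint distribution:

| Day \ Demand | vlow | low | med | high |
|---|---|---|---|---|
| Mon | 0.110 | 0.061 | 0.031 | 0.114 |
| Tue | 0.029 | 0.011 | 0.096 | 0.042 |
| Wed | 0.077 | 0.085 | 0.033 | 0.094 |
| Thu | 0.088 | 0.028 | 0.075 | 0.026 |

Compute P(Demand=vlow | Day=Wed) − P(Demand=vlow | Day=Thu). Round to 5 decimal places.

P(Day=Wed) = 0.077 + 0.085 + 0.033 + 0.094 = 0.289; P(Demand=vlow | Day=Wed) = 0.077/0.289 = 0.266436.
P(Day=Thu) = 0.088 + 0.028 + 0.075 + 0.026 = 0.217; P(Demand=vlow | Day=Thu) = 0.088/0.217 = 0.405530.
Difference = -0.13909.

-0.13909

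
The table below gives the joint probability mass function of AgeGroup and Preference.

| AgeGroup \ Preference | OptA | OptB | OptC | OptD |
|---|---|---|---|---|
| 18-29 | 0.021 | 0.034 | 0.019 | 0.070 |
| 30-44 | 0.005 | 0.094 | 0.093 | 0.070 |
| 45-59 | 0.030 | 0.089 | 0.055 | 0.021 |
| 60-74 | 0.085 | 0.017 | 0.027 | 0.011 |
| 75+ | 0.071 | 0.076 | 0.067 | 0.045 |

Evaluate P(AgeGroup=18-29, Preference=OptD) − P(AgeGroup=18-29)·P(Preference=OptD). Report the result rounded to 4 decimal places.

P(AgeGroup=18-29) = 0.021 + 0.034 + 0.019 + 0.070 = 0.144.
P(Preference=OptD) = 0.070 + 0.070 + 0.021 + 0.011 + 0.045 = 0.217.
P(AgeGroup=18-29, Preference=OptD) − P(AgeGroup=18-29)P(Preference=OptD) = 0.070 − 0.144×0.217 = 0.0388.

0.0388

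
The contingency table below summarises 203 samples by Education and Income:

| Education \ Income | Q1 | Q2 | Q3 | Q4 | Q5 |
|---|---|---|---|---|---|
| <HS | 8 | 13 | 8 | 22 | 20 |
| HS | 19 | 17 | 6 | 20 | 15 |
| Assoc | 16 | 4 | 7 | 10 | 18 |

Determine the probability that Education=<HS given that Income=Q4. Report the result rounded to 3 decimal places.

0.423

Total with Income=Q4: 22 + 20 + 10 = 52.
P(Education=<HS | Income=Q4) = 22/52 = 0.423.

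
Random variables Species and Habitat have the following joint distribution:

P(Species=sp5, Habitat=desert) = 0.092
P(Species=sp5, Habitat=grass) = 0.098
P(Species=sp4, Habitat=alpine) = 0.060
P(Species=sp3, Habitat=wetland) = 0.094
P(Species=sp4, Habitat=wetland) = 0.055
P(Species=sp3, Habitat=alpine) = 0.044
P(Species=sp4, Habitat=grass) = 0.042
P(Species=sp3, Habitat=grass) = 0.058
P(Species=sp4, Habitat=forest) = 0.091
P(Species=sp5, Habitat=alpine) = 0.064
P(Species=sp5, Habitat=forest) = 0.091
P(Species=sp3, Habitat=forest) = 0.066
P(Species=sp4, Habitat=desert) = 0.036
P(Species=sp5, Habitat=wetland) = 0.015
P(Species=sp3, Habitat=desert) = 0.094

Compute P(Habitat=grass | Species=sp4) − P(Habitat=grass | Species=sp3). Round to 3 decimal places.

-0.015

P(Species=sp4) = 0.091 + 0.042 + 0.055 + 0.036 + 0.060 = 0.284; P(Habitat=grass | Species=sp4) = 0.042/0.284 = 0.1479.
P(Species=sp3) = 0.066 + 0.058 + 0.094 + 0.094 + 0.044 = 0.356; P(Habitat=grass | Species=sp3) = 0.058/0.356 = 0.1629.
Difference = -0.015.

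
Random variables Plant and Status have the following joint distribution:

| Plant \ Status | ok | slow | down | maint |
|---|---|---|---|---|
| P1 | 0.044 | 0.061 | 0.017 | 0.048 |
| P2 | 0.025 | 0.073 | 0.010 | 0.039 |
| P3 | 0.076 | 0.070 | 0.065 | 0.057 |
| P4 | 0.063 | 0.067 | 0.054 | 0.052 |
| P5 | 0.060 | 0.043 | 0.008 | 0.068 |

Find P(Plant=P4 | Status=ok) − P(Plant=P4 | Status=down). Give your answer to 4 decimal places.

-0.1156

P(Status=ok) = 0.044 + 0.025 + 0.076 + 0.063 + 0.060 = 0.268; P(Plant=P4 | Status=ok) = 0.063/0.268 = 0.23507.
P(Status=down) = 0.017 + 0.010 + 0.065 + 0.054 + 0.008 = 0.154; P(Plant=P4 | Status=down) = 0.054/0.154 = 0.35065.
Difference = -0.1156.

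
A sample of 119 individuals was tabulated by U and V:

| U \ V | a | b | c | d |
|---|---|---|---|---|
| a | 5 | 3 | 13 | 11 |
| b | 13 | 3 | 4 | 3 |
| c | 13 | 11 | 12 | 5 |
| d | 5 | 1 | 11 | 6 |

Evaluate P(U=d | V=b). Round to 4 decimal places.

0.0556

Total with V=b: 3 + 3 + 11 + 1 = 18.
P(U=d | V=b) = 1/18 = 0.0556.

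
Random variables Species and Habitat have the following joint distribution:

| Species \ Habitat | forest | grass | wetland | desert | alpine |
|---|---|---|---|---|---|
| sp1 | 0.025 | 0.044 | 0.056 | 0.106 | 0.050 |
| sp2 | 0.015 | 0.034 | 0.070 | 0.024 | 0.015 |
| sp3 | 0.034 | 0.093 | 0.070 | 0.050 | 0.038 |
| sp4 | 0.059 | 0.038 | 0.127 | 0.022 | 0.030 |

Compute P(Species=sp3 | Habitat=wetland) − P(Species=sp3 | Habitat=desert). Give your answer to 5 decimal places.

-0.03081

P(Habitat=wetland) = 0.056 + 0.070 + 0.070 + 0.127 = 0.323; P(Species=sp3 | Habitat=wetland) = 0.070/0.323 = 0.216718.
P(Habitat=desert) = 0.106 + 0.024 + 0.050 + 0.022 = 0.202; P(Species=sp3 | Habitat=desert) = 0.050/0.202 = 0.247525.
Difference = -0.03081.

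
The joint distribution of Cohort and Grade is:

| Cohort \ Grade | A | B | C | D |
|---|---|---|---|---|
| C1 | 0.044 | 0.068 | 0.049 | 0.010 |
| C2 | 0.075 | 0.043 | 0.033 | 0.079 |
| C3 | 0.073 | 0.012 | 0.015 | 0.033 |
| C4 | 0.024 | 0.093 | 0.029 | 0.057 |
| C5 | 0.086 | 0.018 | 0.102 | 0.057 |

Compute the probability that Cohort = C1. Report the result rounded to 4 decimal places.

0.1710

P(Cohort=C1) = 0.044 + 0.068 + 0.049 + 0.010 = 0.171.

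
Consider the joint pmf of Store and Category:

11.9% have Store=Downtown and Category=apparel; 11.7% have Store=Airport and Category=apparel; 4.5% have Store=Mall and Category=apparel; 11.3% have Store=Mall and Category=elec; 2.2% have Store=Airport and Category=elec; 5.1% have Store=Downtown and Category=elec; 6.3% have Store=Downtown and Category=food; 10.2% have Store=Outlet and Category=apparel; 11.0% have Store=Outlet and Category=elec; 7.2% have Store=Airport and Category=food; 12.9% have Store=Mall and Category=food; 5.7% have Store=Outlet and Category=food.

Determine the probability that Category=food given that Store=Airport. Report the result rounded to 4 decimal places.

P(Store=Airport) = 0.072 + 0.117 + 0.022 = 0.211.
P(Category=food | Store=Airport) = 0.072/0.211 = 0.3412.

0.3412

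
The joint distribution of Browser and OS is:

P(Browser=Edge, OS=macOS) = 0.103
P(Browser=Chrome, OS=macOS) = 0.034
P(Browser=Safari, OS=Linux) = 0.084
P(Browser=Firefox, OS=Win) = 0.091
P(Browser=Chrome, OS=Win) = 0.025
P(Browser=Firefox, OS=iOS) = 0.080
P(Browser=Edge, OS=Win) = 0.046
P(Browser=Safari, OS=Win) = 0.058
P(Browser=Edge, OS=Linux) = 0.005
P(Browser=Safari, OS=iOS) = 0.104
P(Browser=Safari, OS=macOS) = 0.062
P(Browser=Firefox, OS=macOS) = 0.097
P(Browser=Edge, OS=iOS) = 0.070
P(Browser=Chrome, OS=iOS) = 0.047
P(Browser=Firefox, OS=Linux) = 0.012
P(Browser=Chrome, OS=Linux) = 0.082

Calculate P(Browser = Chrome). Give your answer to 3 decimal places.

0.188

P(Browser=Chrome) = 0.025 + 0.034 + 0.082 + 0.047 = 0.188.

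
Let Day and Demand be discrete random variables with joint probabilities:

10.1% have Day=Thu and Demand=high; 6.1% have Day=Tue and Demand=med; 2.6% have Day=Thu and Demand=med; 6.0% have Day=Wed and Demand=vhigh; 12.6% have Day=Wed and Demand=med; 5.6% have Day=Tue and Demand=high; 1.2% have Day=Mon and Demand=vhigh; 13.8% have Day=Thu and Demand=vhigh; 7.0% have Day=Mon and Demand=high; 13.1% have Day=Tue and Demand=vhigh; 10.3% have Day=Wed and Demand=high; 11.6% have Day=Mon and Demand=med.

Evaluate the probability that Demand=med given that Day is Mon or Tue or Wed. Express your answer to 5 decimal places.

P(Day=Mon) = 0.116 + 0.070 + 0.012 = 0.198.
P(Day=Tue) = 0.061 + 0.056 + 0.131 = 0.248.
P(Day=Wed) = 0.126 + 0.103 + 0.060 = 0.289.
P(Day ∈ {Mon, Tue, Wed}) = 0.198 + 0.248 + 0.289 = 0.735; P(Demand=med, Day ∈ {Mon, Tue, Wed}) = 0.116 + 0.061 + 0.126 = 0.303.
P(Demand=med | Day ∈ {Mon, Tue, Wed}) = 0.303/0.735 = 0.41224.

0.41224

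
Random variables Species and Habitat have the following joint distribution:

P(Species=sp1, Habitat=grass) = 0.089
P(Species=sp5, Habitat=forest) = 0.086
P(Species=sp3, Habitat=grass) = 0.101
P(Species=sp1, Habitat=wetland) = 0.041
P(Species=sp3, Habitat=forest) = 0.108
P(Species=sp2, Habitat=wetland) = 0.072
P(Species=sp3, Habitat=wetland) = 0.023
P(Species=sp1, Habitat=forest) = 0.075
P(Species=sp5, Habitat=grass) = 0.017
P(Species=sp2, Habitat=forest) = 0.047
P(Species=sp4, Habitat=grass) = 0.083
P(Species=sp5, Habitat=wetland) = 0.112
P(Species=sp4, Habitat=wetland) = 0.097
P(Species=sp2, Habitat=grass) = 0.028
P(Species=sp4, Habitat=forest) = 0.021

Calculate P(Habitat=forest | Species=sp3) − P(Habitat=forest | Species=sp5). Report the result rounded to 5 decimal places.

0.06552

P(Species=sp3) = 0.108 + 0.101 + 0.023 = 0.232; P(Habitat=forest | Species=sp3) = 0.108/0.232 = 0.465517.
P(Species=sp5) = 0.086 + 0.017 + 0.112 = 0.215; P(Habitat=forest | Species=sp5) = 0.086/0.215 = 0.400000.
Difference = 0.06552.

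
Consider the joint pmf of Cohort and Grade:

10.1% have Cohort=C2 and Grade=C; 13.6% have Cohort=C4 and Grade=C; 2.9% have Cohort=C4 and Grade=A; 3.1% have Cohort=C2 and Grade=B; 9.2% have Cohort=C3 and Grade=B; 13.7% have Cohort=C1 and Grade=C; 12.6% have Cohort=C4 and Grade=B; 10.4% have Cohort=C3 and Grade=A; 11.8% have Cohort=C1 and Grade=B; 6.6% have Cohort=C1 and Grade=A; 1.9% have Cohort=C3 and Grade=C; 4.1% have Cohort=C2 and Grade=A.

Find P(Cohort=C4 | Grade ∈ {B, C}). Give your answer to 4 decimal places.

P(Grade=B) = 0.118 + 0.031 + 0.092 + 0.126 = 0.367.
P(Grade=C) = 0.137 + 0.101 + 0.019 + 0.136 = 0.393.
P(Grade ∈ {B, C}) = 0.367 + 0.393 = 0.760; P(Cohort=C4, Grade ∈ {B, C}) = 0.126 + 0.136 = 0.262.
P(Cohort=C4 | Grade ∈ {B, C}) = 0.262/0.760 = 0.3447.

0.3447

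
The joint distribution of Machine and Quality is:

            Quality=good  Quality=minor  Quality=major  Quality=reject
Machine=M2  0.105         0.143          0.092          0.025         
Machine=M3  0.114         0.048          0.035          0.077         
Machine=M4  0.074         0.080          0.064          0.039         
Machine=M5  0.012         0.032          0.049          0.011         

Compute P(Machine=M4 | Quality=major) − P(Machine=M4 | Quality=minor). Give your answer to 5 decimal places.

P(Quality=major) = 0.092 + 0.035 + 0.064 + 0.049 = 0.240; P(Machine=M4 | Quality=major) = 0.064/0.240 = 0.266667.
P(Quality=minor) = 0.143 + 0.048 + 0.080 + 0.032 = 0.303; P(Machine=M4 | Quality=minor) = 0.080/0.303 = 0.264026.
Difference = 0.00264.

0.00264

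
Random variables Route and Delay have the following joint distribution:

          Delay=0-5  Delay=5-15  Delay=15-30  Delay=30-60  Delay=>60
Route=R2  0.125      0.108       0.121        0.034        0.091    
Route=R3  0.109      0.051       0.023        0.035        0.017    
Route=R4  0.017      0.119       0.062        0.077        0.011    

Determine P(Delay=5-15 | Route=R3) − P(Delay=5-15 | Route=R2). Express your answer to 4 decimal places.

P(Route=R3) = 0.109 + 0.051 + 0.023 + 0.035 + 0.017 = 0.235; P(Delay=5-15 | Route=R3) = 0.051/0.235 = 0.21702.
P(Route=R2) = 0.125 + 0.108 + 0.121 + 0.034 + 0.091 = 0.479; P(Delay=5-15 | Route=R2) = 0.108/0.479 = 0.22547.
Difference = -0.0084.

-0.0084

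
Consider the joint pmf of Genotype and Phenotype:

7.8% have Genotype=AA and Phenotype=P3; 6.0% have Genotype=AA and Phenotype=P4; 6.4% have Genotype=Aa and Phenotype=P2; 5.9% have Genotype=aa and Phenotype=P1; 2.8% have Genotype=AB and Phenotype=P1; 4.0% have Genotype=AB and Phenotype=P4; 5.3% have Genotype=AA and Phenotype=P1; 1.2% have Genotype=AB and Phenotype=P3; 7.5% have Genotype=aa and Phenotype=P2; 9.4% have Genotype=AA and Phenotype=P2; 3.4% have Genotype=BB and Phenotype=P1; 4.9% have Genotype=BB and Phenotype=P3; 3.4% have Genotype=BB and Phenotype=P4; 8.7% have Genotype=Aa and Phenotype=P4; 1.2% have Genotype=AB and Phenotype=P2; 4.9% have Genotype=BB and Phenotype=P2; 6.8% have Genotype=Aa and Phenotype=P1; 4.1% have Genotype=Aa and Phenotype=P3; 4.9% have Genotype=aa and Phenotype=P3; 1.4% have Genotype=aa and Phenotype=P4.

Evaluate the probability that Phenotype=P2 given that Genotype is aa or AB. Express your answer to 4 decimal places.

P(Genotype=aa) = 0.059 + 0.075 + 0.049 + 0.014 = 0.197.
P(Genotype=AB) = 0.028 + 0.012 + 0.012 + 0.040 = 0.092.
P(Genotype ∈ {aa, AB}) = 0.197 + 0.092 = 0.289; P(Phenotype=P2, Genotype ∈ {aa, AB}) = 0.075 + 0.012 = 0.087.
P(Phenotype=P2 | Genotype ∈ {aa, AB}) = 0.087/0.289 = 0.3010.

0.3010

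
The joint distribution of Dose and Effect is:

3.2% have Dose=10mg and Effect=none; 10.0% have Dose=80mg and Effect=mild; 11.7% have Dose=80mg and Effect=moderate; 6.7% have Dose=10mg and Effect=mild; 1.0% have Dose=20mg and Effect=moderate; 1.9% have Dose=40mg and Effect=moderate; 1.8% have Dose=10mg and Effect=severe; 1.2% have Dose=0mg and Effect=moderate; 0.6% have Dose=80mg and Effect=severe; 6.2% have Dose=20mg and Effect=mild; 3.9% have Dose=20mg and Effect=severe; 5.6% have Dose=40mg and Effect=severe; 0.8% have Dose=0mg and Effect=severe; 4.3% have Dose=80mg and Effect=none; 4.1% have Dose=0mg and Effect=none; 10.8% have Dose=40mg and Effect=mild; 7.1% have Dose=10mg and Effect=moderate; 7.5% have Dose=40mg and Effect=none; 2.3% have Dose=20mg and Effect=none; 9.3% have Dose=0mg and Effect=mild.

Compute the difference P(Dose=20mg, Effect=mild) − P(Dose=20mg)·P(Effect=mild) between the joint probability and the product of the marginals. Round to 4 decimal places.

0.0044

P(Dose=20mg) = 0.023 + 0.062 + 0.010 + 0.039 = 0.134.
P(Effect=mild) = 0.093 + 0.067 + 0.062 + 0.108 + 0.100 = 0.430.
P(Dose=20mg, Effect=mild) − P(Dose=20mg)P(Effect=mild) = 0.062 − 0.134×0.430 = 0.0044.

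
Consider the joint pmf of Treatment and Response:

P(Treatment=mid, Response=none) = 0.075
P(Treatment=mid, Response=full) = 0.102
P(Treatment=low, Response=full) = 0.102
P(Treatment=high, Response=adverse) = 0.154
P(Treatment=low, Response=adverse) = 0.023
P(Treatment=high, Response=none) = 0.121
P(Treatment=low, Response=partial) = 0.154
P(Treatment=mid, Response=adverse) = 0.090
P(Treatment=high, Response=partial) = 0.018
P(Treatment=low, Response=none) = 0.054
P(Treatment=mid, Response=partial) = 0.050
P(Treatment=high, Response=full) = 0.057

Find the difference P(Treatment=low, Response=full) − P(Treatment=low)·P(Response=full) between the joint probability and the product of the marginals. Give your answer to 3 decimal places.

P(Treatment=low) = 0.054 + 0.154 + 0.102 + 0.023 = 0.333.
P(Response=full) = 0.102 + 0.102 + 0.057 = 0.261.
P(Treatment=low, Response=full) − P(Treatment=low)P(Response=full) = 0.102 − 0.333×0.261 = 0.015.

0.015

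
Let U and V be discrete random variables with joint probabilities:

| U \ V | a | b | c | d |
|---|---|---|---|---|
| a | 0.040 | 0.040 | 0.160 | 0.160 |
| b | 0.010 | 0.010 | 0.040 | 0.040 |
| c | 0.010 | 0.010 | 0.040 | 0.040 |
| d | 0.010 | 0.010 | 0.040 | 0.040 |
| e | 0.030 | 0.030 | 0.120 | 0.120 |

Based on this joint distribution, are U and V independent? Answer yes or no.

Every cell satisfies P(U,V) = P(U)·P(V). For instance P(U=e) = 0.300, P(V=b) = 0.100, and 0.300×0.100 = 0.030 matches the joint entry. So U and V are independent.

yes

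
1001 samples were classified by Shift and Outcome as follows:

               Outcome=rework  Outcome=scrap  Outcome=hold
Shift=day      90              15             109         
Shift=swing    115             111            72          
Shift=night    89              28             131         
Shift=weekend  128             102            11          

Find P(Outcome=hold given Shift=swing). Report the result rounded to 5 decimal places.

Total with Shift=swing: 115 + 111 + 72 = 298.
P(Outcome=hold | Shift=swing) = 72/298 = 0.24161.

0.24161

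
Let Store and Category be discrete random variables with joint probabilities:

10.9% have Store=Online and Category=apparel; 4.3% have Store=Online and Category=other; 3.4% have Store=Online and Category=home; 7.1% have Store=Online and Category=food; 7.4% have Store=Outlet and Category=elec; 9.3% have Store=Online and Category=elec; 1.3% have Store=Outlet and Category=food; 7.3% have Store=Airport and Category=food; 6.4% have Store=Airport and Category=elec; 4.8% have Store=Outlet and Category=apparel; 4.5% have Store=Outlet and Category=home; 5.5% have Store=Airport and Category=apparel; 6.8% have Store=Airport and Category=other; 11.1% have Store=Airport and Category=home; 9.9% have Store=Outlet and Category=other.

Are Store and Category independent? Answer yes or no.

no

P(Store=Airport) = 0.371 and P(Category=home) = 0.190, so their product is 0.07049, but P(Store=Airport, Category=home) = 0.111. Since these differ, Store and Category are not independent.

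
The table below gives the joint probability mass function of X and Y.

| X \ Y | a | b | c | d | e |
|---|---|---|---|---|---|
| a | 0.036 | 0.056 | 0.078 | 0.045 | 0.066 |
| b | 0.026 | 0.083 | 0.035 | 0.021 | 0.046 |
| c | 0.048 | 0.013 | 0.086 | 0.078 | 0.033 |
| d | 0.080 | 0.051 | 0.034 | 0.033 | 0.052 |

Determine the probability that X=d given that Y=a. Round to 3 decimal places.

0.421

P(Y=a) = 0.036 + 0.026 + 0.048 + 0.080 = 0.190.
P(X=d | Y=a) = 0.080/0.190 = 0.421.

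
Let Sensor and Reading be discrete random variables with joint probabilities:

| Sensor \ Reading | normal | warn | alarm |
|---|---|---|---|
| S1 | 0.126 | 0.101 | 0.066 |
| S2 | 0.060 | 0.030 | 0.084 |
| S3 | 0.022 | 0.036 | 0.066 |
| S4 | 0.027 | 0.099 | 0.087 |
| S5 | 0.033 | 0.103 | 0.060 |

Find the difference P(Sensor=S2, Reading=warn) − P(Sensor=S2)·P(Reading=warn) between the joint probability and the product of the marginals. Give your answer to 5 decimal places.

P(Sensor=S2) = 0.060 + 0.030 + 0.084 = 0.174.
P(Reading=warn) = 0.101 + 0.030 + 0.036 + 0.099 + 0.103 = 0.369.
P(Sensor=S2, Reading=warn) − P(Sensor=S2)P(Reading=warn) = 0.030 − 0.174×0.369 = -0.03421.

-0.03421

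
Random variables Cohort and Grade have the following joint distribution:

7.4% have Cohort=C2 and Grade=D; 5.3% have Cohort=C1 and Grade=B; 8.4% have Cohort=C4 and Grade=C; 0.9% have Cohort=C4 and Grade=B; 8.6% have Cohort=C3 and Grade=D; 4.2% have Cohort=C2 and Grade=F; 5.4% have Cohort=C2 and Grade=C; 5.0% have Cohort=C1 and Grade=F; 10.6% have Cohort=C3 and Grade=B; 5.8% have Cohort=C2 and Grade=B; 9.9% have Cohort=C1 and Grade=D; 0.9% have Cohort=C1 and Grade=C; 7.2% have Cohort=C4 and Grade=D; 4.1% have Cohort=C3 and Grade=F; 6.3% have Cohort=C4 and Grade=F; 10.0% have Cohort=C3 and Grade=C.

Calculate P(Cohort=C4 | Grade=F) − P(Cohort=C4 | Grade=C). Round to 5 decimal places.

-0.01865

P(Grade=F) = 0.050 + 0.042 + 0.041 + 0.063 = 0.196; P(Cohort=C4 | Grade=F) = 0.063/0.196 = 0.321429.
P(Grade=C) = 0.009 + 0.054 + 0.100 + 0.084 = 0.247; P(Cohort=C4 | Grade=C) = 0.084/0.247 = 0.340081.
Difference = -0.01865.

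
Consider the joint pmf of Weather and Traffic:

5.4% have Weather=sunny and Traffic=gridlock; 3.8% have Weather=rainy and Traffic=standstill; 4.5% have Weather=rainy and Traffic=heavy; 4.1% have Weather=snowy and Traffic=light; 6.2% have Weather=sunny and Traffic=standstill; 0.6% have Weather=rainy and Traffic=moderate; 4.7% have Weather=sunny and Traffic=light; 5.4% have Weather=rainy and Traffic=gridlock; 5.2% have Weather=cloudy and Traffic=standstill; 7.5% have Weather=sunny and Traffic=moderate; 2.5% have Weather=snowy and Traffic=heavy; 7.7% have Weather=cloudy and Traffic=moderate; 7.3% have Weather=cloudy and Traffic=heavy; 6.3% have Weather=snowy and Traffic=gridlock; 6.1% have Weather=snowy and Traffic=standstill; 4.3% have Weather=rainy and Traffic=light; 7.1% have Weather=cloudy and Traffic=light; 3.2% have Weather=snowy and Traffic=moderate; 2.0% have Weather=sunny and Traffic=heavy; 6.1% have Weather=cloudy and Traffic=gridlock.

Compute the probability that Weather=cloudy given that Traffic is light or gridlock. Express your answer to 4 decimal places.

0.3041

P(Traffic=light) = 0.047 + 0.071 + 0.043 + 0.041 = 0.202.
P(Traffic=gridlock) = 0.054 + 0.061 + 0.054 + 0.063 = 0.232.
P(Traffic ∈ {light, gridlock}) = 0.202 + 0.232 = 0.434; P(Weather=cloudy, Traffic ∈ {light, gridlock}) = 0.071 + 0.061 = 0.132.
P(Weather=cloudy | Traffic ∈ {light, gridlock}) = 0.132/0.434 = 0.3041.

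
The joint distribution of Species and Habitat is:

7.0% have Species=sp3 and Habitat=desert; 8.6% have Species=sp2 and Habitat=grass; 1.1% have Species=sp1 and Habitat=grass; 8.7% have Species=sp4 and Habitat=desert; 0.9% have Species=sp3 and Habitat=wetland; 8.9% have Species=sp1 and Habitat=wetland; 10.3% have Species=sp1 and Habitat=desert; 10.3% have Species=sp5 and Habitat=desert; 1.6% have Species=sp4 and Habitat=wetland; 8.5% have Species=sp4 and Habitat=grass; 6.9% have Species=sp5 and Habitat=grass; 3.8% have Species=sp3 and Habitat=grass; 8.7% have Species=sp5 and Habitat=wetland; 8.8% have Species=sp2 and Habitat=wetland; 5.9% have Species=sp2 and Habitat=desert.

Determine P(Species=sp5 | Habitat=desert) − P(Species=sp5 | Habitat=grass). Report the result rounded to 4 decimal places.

0.0053

P(Habitat=desert) = 0.103 + 0.059 + 0.070 + 0.087 + 0.103 = 0.422; P(Species=sp5 | Habitat=desert) = 0.103/0.422 = 0.24408.
P(Habitat=grass) = 0.011 + 0.086 + 0.038 + 0.085 + 0.069 = 0.289; P(Species=sp5 | Habitat=grass) = 0.069/0.289 = 0.23875.
Difference = 0.0053.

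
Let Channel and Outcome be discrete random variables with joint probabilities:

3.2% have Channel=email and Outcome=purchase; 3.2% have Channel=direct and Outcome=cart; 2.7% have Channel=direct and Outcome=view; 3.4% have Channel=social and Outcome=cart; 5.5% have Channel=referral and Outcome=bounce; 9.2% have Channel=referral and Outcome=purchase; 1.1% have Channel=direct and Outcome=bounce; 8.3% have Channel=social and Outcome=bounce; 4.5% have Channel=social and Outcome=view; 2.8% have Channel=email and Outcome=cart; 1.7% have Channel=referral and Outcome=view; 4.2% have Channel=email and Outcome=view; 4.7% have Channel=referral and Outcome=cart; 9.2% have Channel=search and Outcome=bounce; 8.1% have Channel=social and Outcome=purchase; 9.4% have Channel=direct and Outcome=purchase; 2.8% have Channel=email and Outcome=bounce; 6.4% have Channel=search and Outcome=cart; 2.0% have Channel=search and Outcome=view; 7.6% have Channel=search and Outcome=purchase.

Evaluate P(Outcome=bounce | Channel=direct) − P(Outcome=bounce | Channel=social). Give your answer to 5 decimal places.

P(Channel=direct) = 0.011 + 0.027 + 0.032 + 0.094 = 0.164; P(Outcome=bounce | Channel=direct) = 0.011/0.164 = 0.067073.
P(Channel=social) = 0.083 + 0.045 + 0.034 + 0.081 = 0.243; P(Outcome=bounce | Channel=social) = 0.083/0.243 = 0.341564.
Difference = -0.27449.

-0.27449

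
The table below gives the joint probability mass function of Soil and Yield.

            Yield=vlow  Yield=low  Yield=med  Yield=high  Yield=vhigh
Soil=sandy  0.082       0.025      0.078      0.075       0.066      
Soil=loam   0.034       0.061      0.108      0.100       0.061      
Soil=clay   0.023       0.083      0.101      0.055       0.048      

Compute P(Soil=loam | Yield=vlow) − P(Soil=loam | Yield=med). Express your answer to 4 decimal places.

-0.1317

P(Yield=vlow) = 0.082 + 0.034 + 0.023 = 0.139; P(Soil=loam | Yield=vlow) = 0.034/0.139 = 0.24460.
P(Yield=med) = 0.078 + 0.108 + 0.101 = 0.287; P(Soil=loam | Yield=med) = 0.108/0.287 = 0.37631.
Difference = -0.1317.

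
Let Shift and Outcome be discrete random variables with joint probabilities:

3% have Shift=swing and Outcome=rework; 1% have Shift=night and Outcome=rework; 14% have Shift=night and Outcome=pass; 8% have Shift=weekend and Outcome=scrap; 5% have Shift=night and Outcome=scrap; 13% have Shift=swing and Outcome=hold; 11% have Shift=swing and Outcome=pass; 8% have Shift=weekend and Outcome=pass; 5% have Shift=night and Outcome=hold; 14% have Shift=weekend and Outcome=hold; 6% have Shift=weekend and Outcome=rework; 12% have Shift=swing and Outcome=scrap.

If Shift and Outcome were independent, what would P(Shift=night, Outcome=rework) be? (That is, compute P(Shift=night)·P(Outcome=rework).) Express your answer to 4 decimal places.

P(Shift=night) = 0.14 + 0.01 + 0.05 + 0.05 = 0.25.
P(Outcome=rework) = 0.03 + 0.01 + 0.06 = 0.10.
Product: 0.25 × 0.10 = 0.0250.

0.0250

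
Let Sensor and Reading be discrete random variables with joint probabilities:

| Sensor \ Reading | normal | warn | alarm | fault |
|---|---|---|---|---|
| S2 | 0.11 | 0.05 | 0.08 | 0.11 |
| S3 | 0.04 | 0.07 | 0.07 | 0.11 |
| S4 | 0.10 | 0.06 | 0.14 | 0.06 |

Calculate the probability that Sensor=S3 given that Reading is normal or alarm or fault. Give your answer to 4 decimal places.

0.2683

P(Reading=normal) = 0.11 + 0.04 + 0.10 = 0.25.
P(Reading=alarm) = 0.08 + 0.07 + 0.14 = 0.29.
P(Reading=fault) = 0.11 + 0.11 + 0.06 = 0.28.
P(Reading ∈ {normal, alarm, fault}) = 0.25 + 0.29 + 0.28 = 0.82; P(Sensor=S3, Reading ∈ {normal, alarm, fault}) = 0.04 + 0.07 + 0.11 = 0.22.
P(Sensor=S3 | Reading ∈ {normal, alarm, fault}) = 0.22/0.82 = 0.2683.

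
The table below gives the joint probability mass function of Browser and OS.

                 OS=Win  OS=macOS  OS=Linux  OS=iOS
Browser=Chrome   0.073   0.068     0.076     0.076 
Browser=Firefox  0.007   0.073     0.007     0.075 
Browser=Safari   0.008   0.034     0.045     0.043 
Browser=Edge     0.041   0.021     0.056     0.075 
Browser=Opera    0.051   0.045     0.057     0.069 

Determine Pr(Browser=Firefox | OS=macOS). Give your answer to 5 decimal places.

P(OS=macOS) = 0.068 + 0.073 + 0.034 + 0.021 + 0.045 = 0.241.
P(Browser=Firefox | OS=macOS) = 0.073/0.241 = 0.30290.

0.30290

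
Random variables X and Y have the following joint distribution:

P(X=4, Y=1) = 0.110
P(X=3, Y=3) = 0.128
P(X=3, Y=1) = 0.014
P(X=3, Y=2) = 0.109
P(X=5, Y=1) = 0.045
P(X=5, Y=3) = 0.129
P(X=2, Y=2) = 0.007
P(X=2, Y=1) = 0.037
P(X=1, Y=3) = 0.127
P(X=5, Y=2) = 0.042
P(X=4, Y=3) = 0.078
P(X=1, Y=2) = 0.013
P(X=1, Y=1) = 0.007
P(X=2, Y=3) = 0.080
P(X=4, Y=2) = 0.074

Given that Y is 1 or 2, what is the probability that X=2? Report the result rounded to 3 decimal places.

0.096

P(Y=1) = 0.007 + 0.037 + 0.014 + 0.110 + 0.045 = 0.213.
P(Y=2) = 0.013 + 0.007 + 0.109 + 0.074 + 0.042 = 0.245.
P(Y ∈ {1, 2}) = 0.213 + 0.245 = 0.458; P(X=2, Y ∈ {1, 2}) = 0.037 + 0.007 = 0.044.
P(X=2 | Y ∈ {1, 2}) = 0.044/0.458 = 0.096.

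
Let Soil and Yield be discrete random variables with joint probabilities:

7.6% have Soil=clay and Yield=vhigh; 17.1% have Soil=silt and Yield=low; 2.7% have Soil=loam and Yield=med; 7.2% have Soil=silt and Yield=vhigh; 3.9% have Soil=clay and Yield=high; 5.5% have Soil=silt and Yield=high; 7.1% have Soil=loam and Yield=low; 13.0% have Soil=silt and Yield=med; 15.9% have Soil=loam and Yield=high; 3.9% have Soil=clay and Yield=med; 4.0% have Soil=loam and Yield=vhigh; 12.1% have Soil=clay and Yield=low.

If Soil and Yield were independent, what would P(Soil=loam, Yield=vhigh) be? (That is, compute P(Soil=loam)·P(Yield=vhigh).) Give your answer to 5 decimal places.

0.05584

P(Soil=loam) = 0.071 + 0.027 + 0.159 + 0.040 = 0.297.
P(Yield=vhigh) = 0.040 + 0.076 + 0.072 = 0.188.
Product: 0.297 × 0.188 = 0.05584.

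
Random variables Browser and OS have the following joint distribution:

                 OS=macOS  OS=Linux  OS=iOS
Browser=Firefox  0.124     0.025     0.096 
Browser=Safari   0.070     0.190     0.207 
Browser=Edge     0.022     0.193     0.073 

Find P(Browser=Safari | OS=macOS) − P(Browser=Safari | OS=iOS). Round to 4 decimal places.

P(OS=macOS) = 0.124 + 0.070 + 0.022 = 0.216; P(Browser=Safari | OS=macOS) = 0.070/0.216 = 0.32407.
P(OS=iOS) = 0.096 + 0.207 + 0.073 = 0.376; P(Browser=Safari | OS=iOS) = 0.207/0.376 = 0.55053.
Difference = -0.2265.

-0.2265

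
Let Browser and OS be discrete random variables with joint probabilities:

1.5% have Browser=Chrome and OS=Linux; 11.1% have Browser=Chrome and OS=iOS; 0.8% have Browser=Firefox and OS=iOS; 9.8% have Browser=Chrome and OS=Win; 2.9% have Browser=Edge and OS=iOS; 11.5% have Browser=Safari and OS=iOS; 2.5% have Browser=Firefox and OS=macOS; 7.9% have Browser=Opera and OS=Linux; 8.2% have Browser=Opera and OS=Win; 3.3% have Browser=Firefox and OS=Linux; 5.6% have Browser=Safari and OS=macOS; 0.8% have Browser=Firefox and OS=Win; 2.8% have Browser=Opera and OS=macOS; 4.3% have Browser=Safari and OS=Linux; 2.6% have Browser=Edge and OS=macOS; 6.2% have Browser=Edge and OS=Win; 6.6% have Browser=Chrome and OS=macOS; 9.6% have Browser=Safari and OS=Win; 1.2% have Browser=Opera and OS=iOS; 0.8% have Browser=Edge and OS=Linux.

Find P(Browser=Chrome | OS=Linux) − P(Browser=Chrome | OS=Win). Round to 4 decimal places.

-0.1990

P(OS=Linux) = 0.015 + 0.033 + 0.043 + 0.008 + 0.079 = 0.178; P(Browser=Chrome | OS=Linux) = 0.015/0.178 = 0.08427.
P(OS=Win) = 0.098 + 0.008 + 0.096 + 0.062 + 0.082 = 0.346; P(Browser=Chrome | OS=Win) = 0.098/0.346 = 0.28324.
Difference = -0.1990.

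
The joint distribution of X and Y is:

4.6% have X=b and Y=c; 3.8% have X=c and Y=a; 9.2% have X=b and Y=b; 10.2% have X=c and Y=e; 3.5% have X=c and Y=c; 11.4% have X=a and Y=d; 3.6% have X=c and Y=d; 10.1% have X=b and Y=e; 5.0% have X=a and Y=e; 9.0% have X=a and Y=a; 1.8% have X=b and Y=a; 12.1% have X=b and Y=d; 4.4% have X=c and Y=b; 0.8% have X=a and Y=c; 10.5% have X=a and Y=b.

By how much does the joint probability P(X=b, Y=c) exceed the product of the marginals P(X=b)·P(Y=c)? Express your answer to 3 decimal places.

P(X=b) = 0.018 + 0.092 + 0.046 + 0.121 + 0.101 = 0.378.
P(Y=c) = 0.008 + 0.046 + 0.035 = 0.089.
P(X=b, Y=c) − P(X=b)P(Y=c) = 0.046 − 0.378×0.089 = 0.012.

0.012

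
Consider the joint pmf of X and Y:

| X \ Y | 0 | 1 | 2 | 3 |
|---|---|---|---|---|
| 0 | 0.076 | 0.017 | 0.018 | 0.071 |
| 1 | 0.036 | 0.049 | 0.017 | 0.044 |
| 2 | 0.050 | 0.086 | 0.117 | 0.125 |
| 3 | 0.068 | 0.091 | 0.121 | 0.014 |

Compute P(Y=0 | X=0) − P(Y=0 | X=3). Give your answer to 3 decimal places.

P(X=0) = 0.076 + 0.017 + 0.018 + 0.071 = 0.182; P(Y=0 | X=0) = 0.076/0.182 = 0.4176.
P(X=3) = 0.068 + 0.091 + 0.121 + 0.014 = 0.294; P(Y=0 | X=3) = 0.068/0.294 = 0.2313.
Difference = 0.186.

0.186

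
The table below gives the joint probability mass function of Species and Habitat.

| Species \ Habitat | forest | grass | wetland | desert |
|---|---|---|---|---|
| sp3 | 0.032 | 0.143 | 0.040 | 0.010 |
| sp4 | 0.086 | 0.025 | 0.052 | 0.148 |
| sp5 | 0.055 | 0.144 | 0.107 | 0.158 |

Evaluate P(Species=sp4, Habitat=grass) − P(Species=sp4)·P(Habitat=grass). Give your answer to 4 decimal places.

-0.0720

P(Species=sp4) = 0.086 + 0.025 + 0.052 + 0.148 = 0.311.
P(Habitat=grass) = 0.143 + 0.025 + 0.144 = 0.312.
P(Species=sp4, Habitat=grass) − P(Species=sp4)P(Habitat=grass) = 0.025 − 0.311×0.312 = -0.0720.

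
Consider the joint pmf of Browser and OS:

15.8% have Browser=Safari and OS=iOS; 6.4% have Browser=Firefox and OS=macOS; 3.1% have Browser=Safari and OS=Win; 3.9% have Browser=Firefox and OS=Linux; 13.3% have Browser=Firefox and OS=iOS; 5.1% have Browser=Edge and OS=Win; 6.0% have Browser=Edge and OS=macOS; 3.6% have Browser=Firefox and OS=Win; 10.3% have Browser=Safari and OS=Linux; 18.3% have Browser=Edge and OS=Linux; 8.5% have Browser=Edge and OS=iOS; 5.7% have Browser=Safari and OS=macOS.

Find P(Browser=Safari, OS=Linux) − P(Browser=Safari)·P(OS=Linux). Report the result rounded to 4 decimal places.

P(Browser=Safari) = 0.031 + 0.057 + 0.103 + 0.158 = 0.349.
P(OS=Linux) = 0.039 + 0.103 + 0.183 = 0.325.
P(Browser=Safari, OS=Linux) − P(Browser=Safari)P(OS=Linux) = 0.103 − 0.349×0.325 = -0.0104.

-0.0104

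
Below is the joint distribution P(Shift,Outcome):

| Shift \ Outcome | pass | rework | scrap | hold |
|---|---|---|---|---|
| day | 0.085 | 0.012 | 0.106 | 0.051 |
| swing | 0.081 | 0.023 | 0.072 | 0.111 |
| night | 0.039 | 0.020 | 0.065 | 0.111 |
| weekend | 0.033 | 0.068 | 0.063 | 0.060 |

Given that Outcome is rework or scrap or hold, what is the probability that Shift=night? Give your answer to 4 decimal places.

P(Outcome=rework) = 0.012 + 0.023 + 0.020 + 0.068 = 0.123.
P(Outcome=scrap) = 0.106 + 0.072 + 0.065 + 0.063 = 0.306.
P(Outcome=hold) = 0.051 + 0.111 + 0.111 + 0.060 = 0.333.
P(Outcome ∈ {rework, scrap, hold}) = 0.123 + 0.306 + 0.333 = 0.762; P(Shift=night, Outcome ∈ {rework, scrap, hold}) = 0.020 + 0.065 + 0.111 = 0.196.
P(Shift=night | Outcome ∈ {rework, scrap, hold}) = 0.196/0.762 = 0.2572.

0.2572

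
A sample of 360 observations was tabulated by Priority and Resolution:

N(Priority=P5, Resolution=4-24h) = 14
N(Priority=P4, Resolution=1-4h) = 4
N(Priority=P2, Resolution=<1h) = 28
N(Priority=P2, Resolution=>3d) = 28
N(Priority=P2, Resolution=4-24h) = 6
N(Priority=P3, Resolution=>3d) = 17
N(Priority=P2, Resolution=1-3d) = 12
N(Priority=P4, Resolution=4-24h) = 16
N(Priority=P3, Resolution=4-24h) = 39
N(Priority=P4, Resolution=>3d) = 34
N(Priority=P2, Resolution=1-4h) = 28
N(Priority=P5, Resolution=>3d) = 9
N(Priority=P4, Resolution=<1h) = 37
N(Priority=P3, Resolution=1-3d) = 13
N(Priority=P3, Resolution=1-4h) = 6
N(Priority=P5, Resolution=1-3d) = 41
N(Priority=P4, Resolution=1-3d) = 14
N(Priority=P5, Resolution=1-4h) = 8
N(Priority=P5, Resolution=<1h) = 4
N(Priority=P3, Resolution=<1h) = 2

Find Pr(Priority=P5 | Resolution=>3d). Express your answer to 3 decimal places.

0.102

Total with Resolution=>3d: 28 + 17 + 34 + 9 = 88.
P(Priority=P5 | Resolution=>3d) = 9/88 = 0.102.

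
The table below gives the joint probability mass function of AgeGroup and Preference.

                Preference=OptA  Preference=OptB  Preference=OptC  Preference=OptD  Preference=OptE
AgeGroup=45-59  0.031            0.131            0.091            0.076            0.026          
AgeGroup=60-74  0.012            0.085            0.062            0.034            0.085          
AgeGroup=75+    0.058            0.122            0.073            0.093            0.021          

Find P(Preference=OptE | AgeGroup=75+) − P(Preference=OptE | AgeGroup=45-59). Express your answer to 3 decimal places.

-0.016

P(AgeGroup=75+) = 0.058 + 0.122 + 0.073 + 0.093 + 0.021 = 0.367; P(Preference=OptE | AgeGroup=75+) = 0.021/0.367 = 0.0572.
P(AgeGroup=45-59) = 0.031 + 0.131 + 0.091 + 0.076 + 0.026 = 0.355; P(Preference=OptE | AgeGroup=45-59) = 0.026/0.355 = 0.0732.
Difference = -0.016.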